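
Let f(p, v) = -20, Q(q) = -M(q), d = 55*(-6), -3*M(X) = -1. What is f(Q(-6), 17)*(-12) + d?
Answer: -90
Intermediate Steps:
M(X) = 1/3 (M(X) = -1/3*(-1) = 1/3)
d = -330
Q(q) = -1/3 (Q(q) = -1*1/3 = -1/3)
f(Q(-6), 17)*(-12) + d = -20*(-12) - 330 = 240 - 330 = -90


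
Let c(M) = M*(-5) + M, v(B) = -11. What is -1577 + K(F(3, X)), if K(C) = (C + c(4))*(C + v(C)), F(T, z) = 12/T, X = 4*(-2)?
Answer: -1493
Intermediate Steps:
X = -8
c(M) = -4*M (c(M) = -5*M + M = -4*M)
K(C) = (-16 + C)*(-11 + C) (K(C) = (C - 4*4)*(C - 11) = (C - 16)*(-11 + C) = (-16 + C)*(-11 + C))
-1577 + K(F(3, X)) = -1577 + (176 + (12/3)² - 324/3) = -1577 + (176 + (12*(⅓))² - 324/3) = -1577 + (176 + 4² - 27*4) = -1577 + (176 + 16 - 108) = -1577 + 84 = -1493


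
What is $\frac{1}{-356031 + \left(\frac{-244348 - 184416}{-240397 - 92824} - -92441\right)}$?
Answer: $- \frac{47603}{12547613518} \approx -3.7938 \cdot 10^{-6}$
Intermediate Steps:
$\frac{1}{-356031 + \left(\frac{-244348 - 184416}{-240397 - 92824} - -92441\right)} = \frac{1}{-356031 + \left(- \frac{428764}{-333221} + 92441\right)} = \frac{1}{-356031 + \left(\left(-428764\right) \left(- \frac{1}{333221}\right) + 92441\right)} = \frac{1}{-356031 + \left(\frac{61252}{47603} + 92441\right)} = \frac{1}{-356031 + \frac{4400530175}{47603}} = \frac{1}{- \frac{12547613518}{47603}} = - \frac{47603}{12547613518}$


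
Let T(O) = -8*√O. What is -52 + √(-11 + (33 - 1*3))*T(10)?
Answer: -52 - 8*√190 ≈ -162.27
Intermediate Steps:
-52 + √(-11 + (33 - 1*3))*T(10) = -52 + √(-11 + (33 - 1*3))*(-8*√10) = -52 + √(-11 + (33 - 3))*(-8*√10) = -52 + √(-11 + 30)*(-8*√10) = -52 + √19*(-8*√10) = -52 - 8*√190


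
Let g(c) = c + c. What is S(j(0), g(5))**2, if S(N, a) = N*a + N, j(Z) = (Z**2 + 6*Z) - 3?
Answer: 1089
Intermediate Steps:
j(Z) = -3 + Z**2 + 6*Z
g(c) = 2*c
S(N, a) = N + N*a
S(j(0), g(5))**2 = ((-3 + 0**2 + 6*0)*(1 + 2*5))**2 = ((-3 + 0 + 0)*(1 + 10))**2 = (-3*11)**2 = (-33)**2 = 1089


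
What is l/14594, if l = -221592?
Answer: -110796/7297 ≈ -15.184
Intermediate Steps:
l/14594 = -221592/14594 = -221592*1/14594 = -110796/7297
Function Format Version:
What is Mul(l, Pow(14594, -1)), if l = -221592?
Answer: Rational(-110796, 7297) ≈ -15.184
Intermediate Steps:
Mul(l, Pow(14594, -1)) = Mul(-221592, Pow(14594, -1)) = Mul(-221592, Rational(1, 14594)) = Rational(-110796, 7297)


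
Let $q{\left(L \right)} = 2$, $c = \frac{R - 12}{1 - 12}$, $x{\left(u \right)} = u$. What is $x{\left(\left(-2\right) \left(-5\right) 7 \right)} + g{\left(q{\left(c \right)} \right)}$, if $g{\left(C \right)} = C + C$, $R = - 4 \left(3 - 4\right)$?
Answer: $74$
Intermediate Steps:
$R = 4$ ($R = \left(-4\right) \left(-1\right) = 4$)
$c = \frac{8}{11}$ ($c = \frac{4 - 12}{1 - 12} = - \frac{8}{-11} = \left(-8\right) \left(- \frac{1}{11}\right) = \frac{8}{11} \approx 0.72727$)
$g{\left(C \right)} = 2 C$
$x{\left(\left(-2\right) \left(-5\right) 7 \right)} + g{\left(q{\left(c \right)} \right)} = \left(-2\right) \left(-5\right) 7 + 2 \cdot 2 = 10 \cdot 7 + 4 = 70 + 4 = 74$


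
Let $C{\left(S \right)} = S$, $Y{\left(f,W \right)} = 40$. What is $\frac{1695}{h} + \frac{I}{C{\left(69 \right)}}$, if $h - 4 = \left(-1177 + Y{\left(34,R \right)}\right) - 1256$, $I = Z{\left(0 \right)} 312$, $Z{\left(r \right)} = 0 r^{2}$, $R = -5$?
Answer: $- \frac{1695}{2389} \approx -0.7095$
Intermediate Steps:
$Z{\left(r \right)} = 0$
$I = 0$ ($I = 0 \cdot 312 = 0$)
$h = -2389$ ($h = 4 + \left(\left(-1177 + 40\right) - 1256\right) = 4 - 2393 = -2389$)
$\frac{1695}{h} + \frac{I}{C{\left(69 \right)}} = \frac{1695}{-2389} + \frac{0}{69} = 1695 \left(- \frac{1}{2389}\right) + 0 \cdot \frac{1}{69} = - \frac{1695}{2389} + 0 = - \frac{1695}{2389}$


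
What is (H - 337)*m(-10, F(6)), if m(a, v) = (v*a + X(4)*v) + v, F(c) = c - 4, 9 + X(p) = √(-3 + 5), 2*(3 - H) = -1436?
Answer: -13824 + 768*√2 ≈ -12738.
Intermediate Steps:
H = 721 (H = 3 - ½*(-1436) = 3 + 718 = 721)
X(p) = -9 + √2 (X(p) = -9 + √(-3 + 5) = -9 + √2)
F(c) = -4 + c
m(a, v) = v + a*v + v*(-9 + √2) (m(a, v) = (v*a + (-9 + √2)*v) + v = (a*v + v*(-9 + √2)) + v = v + a*v + v*(-9 + √2))
(H - 337)*m(-10, F(6)) = (721 - 337)*((-4 + 6)*(-8 - 10 + √2)) = 384*(2*(-18 + √2)) = 384*(-36 + 2*√2) = -13824 + 768*√2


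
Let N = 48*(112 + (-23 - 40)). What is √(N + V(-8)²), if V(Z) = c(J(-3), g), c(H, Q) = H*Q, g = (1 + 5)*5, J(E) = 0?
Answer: 28*√3 ≈ 48.497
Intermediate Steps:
g = 30 (g = 6*5 = 30)
V(Z) = 0 (V(Z) = 0*30 = 0)
N = 2352 (N = 48*(112 - 63) = 48*49 = 2352)
√(N + V(-8)²) = √(2352 + 0²) = √(2352 + 0) = √2352 = 28*√3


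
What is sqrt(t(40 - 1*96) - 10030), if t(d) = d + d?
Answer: I*sqrt(10142) ≈ 100.71*I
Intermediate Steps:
t(d) = 2*d
sqrt(t(40 - 1*96) - 10030) = sqrt(2*(40 - 1*96) - 10030) = sqrt(2*(40 - 96) - 10030) = sqrt(2*(-56) - 10030) = sqrt(-112 - 10030) = sqrt(-10142) = I*sqrt(10142)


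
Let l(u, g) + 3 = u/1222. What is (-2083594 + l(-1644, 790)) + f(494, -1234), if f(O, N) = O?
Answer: -1272776755/611 ≈ -2.0831e+6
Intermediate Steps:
l(u, g) = -3 + u/1222
(-2083594 + l(-1644, 790)) + f(494, -1234) = (-2083594 + (-3 + (1/1222)*(-1644))) + 494 = (-2083594 + (-3 - 822/611)) + 494 = (-2083594 - 2655/611) + 494 = -1273078589/611 + 494 = -1272776755/611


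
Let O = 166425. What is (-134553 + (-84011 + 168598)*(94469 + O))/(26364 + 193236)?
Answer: 882724249/8784 ≈ 1.0049e+5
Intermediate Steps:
(-134553 + (-84011 + 168598)*(94469 + O))/(26364 + 193236) = (-134553 + (-84011 + 168598)*(94469 + 166425))/(26364 + 193236) = (-134553 + 84587*260894)/219600 = (-134553 + 22068240778)*(1/219600) = 22068106225*(1/219600) = 882724249/8784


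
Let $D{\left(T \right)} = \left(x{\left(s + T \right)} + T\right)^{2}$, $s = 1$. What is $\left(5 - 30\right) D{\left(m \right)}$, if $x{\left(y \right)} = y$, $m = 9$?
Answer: $-9025$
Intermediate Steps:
$D{\left(T \right)} = \left(1 + 2 T\right)^{2}$ ($D{\left(T \right)} = \left(\left(1 + T\right) + T\right)^{2} = \left(1 + 2 T\right)^{2}$)
$\left(5 - 30\right) D{\left(m \right)} = \left(5 - 30\right) \left(1 + 2 \cdot 9\right)^{2} = \left(5 - 30\right) \left(1 + 18\right)^{2} = - 25 \cdot 19^{2} = \left(-25\right) 361 = -9025$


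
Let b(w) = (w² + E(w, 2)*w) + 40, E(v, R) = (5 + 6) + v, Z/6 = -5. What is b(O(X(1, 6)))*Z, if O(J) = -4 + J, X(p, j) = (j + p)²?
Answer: -137550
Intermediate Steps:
Z = -30 (Z = 6*(-5) = -30)
E(v, R) = 11 + v
b(w) = 40 + w² + w*(11 + w) (b(w) = (w² + (11 + w)*w) + 40 = (w² + w*(11 + w)) + 40 = 40 + w² + w*(11 + w))
b(O(X(1, 6)))*Z = (40 + (-4 + (6 + 1)²)² + (-4 + (6 + 1)²)*(11 + (-4 + (6 + 1)²)))*(-30) = (40 + (-4 + 7²)² + (-4 + 7²)*(11 + (-4 + 7²)))*(-30) = (40 + (-4 + 49)² + (-4 + 49)*(11 + (-4 + 49)))*(-30) = (40 + 45² + 45*(11 + 45))*(-30) = (40 + 2025 + 45*56)*(-30) = (40 + 2025 + 2520)*(-30) = 4585*(-30) = -137550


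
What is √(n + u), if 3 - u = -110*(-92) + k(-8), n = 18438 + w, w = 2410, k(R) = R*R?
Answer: √10667 ≈ 103.28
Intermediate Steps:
k(R) = R²
n = 20848 (n = 18438 + 2410 = 20848)
u = -10181 (u = 3 - (-110*(-92) + (-8)²) = 3 - (10120 + 64) = 3 - 1*10184 = 3 - 10184 = -10181)
√(n + u) = √(20848 - 10181) = √10667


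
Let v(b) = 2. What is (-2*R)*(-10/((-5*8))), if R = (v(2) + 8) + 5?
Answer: -15/2 ≈ -7.5000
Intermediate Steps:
R = 15 (R = (2 + 8) + 5 = 10 + 5 = 15)
(-2*R)*(-10/((-5*8))) = (-2*15)*(-10/((-5*8))) = -(-300)/(-40) = -(-300)*(-1)/40 = -30*¼ = -15/2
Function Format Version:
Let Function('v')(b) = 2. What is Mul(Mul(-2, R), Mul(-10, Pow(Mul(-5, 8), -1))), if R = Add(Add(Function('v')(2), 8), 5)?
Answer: Rational(-15, 2) ≈ -7.5000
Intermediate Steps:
R = 15 (R = Add(Add(2, 8), 5) = Add(10, 5) = 15)
Mul(Mul(-2, R), Mul(-10, Pow(Mul(-5, 8), -1))) = Mul(Mul(-2, 15), Mul(-10, Pow(Mul(-5, 8), -1))) = Mul(-30, Mul(-10, Pow(-40, -1))) = Mul(-30, Mul(-10, Rational(-1, 40))) = Mul(-30, Rational(1, 4)) = Rational(-15, 2)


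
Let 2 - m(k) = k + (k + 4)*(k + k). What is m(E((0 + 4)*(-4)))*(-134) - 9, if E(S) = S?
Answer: 49035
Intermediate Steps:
m(k) = 2 - k - 2*k*(4 + k) (m(k) = 2 - (k + (k + 4)*(k + k)) = 2 - (k + (4 + k)*(2*k)) = 2 - (k + 2*k*(4 + k)) = 2 + (-k - 2*k*(4 + k)) = 2 - k - 2*k*(4 + k))
m(E((0 + 4)*(-4)))*(-134) - 9 = (2 - 9*(0 + 4)*(-4) - 2*16*(0 + 4)**2)*(-134) - 9 = (2 - 36*(-4) - 2*(4*(-4))**2)*(-134) - 9 = (2 - 9*(-16) - 2*(-16)**2)*(-134) - 9 = (2 + 144 - 2*256)*(-134) - 9 = (2 + 144 - 512)*(-134) - 9 = -366*(-134) - 9 = 49044 - 9 = 49035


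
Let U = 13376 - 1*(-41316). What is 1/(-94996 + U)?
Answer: -1/40304 ≈ -2.4811e-5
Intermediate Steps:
U = 54692 (U = 13376 + 41316 = 54692)
1/(-94996 + U) = 1/(-94996 + 54692) = 1/(-40304) = -1/40304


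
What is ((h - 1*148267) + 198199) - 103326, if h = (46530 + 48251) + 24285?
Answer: 65672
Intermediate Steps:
h = 119066 (h = 94781 + 24285 = 119066)
((h - 1*148267) + 198199) - 103326 = ((119066 - 1*148267) + 198199) - 103326 = ((119066 - 148267) + 198199) - 103326 = (-29201 + 198199) - 103326 = 168998 - 103326 = 65672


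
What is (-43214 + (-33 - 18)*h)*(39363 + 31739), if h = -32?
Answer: -2956563364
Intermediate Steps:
(-43214 + (-33 - 18)*h)*(39363 + 31739) = (-43214 + (-33 - 18)*(-32))*(39363 + 31739) = (-43214 - 51*(-32))*71102 = (-43214 + 1632)*71102 = -41582*71102 = -2956563364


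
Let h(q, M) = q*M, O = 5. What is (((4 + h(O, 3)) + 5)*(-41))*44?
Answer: -43296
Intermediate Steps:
h(q, M) = M*q
(((4 + h(O, 3)) + 5)*(-41))*44 = (((4 + 3*5) + 5)*(-41))*44 = (((4 + 15) + 5)*(-41))*44 = ((19 + 5)*(-41))*44 = (24*(-41))*44 = -984*44 = -43296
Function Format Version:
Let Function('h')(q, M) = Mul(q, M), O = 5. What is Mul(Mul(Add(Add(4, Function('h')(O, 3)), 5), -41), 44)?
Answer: -43296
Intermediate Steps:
Function('h')(q, M) = Mul(M, q)
Mul(Mul(Add(Add(4, Function('h')(O, 3)), 5), -41), 44) = Mul(Mul(Add(Add(4, Mul(3, 5)), 5), -41), 44) = Mul(Mul(Add(Add(4, 15), 5), -41), 44) = Mul(Mul(Add(19, 5), -41), 44) = Mul(Mul(24, -41), 44) = Mul(-984, 44) = -43296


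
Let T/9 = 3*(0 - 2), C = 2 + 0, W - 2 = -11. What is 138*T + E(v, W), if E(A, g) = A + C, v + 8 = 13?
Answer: -7445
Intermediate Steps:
W = -9 (W = 2 - 11 = -9)
C = 2
v = 5 (v = -8 + 13 = 5)
T = -54 (T = 9*(3*(0 - 2)) = 9*(3*(-2)) = 9*(-6) = -54)
E(A, g) = 2 + A (E(A, g) = A + 2 = 2 + A)
138*T + E(v, W) = 138*(-54) + (2 + 5) = -7452 + 7 = -7445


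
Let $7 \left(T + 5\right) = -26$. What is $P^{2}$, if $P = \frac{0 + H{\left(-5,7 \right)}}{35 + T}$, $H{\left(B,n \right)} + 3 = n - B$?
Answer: $\frac{3969}{33856} \approx 0.11723$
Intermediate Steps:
$T = - \frac{61}{7}$ ($T = -5 + \frac{1}{7} \left(-26\right) = -5 - \frac{26}{7} = - \frac{61}{7} \approx -8.7143$)
$H{\left(B,n \right)} = -3 + n - B$ ($H{\left(B,n \right)} = -3 - \left(B - n\right) = -3 + n - B$)
$P = \frac{63}{184}$ ($P = \frac{0 - -9}{35 - \frac{61}{7}} = \frac{0 + \left(-3 + 7 + 5\right)}{\frac{184}{7}} = \left(0 + 9\right) \frac{7}{184} = 9 \cdot \frac{7}{184} = \frac{63}{184} \approx 0.34239$)
$P^{2} = \left(\frac{63}{184}\right)^{2} = \frac{3969}{33856}$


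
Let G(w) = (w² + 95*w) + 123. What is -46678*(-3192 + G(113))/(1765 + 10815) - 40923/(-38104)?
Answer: -1817277724069/23967416 ≈ -75823.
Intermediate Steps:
G(w) = 123 + w² + 95*w
-46678*(-3192 + G(113))/(1765 + 10815) - 40923/(-38104) = -46678*(-3192 + (123 + 113² + 95*113))/(1765 + 10815) - 40923/(-38104) = -46678/(12580/(-3192 + (123 + 12769 + 10735))) - 40923*(-1/38104) = -46678/(12580/(-3192 + 23627)) + 40923/38104 = -46678/(12580/20435) + 40923/38104 = -46678/(12580*(1/20435)) + 40923/38104 = -46678/2516/4087 + 40923/38104 = -46678*4087/2516 + 40923/38104 = -95386493/1258 + 40923/38104 = -1817277724069/23967416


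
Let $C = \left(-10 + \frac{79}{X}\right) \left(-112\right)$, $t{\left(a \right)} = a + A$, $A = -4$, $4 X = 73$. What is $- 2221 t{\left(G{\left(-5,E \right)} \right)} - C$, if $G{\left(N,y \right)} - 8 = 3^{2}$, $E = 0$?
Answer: $- \frac{2154097}{73} \approx -29508.0$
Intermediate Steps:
$X = \frac{73}{4}$ ($X = \frac{1}{4} \cdot 73 = \frac{73}{4} \approx 18.25$)
$G{\left(N,y \right)} = 17$ ($G{\left(N,y \right)} = 8 + 3^{2} = 8 + 9 = 17$)
$t{\left(a \right)} = -4 + a$ ($t{\left(a \right)} = a - 4 = -4 + a$)
$C = \frac{46368}{73}$ ($C = \left(-10 + \frac{79}{\frac{73}{4}}\right) \left(-112\right) = \left(-10 + 79 \cdot \frac{4}{73}\right) \left(-112\right) = \left(-10 + \frac{316}{73}\right) \left(-112\right) = \left(- \frac{414}{73}\right) \left(-112\right) = \frac{46368}{73} \approx 635.18$)
$- 2221 t{\left(G{\left(-5,E \right)} \right)} - C = - 2221 \left(-4 + 17\right) - \frac{46368}{73} = \left(-2221\right) 13 - \frac{46368}{73} = -28873 - \frac{46368}{73} = - \frac{2154097}{73}$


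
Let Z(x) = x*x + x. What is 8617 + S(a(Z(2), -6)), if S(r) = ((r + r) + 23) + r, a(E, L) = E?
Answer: 8658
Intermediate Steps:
Z(x) = x + x² (Z(x) = x² + x = x + x²)
S(r) = 23 + 3*r (S(r) = (2*r + 23) + r = (23 + 2*r) + r = 23 + 3*r)
8617 + S(a(Z(2), -6)) = 8617 + (23 + 3*(2*(1 + 2))) = 8617 + (23 + 3*(2*3)) = 8617 + (23 + 3*6) = 8617 + (23 + 18) = 8617 + 41 = 8658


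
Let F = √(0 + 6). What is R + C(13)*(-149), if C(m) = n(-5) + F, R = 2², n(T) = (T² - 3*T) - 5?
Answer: -5211 - 149*√6 ≈ -5576.0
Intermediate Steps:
n(T) = -5 + T² - 3*T
R = 4
F = √6 ≈ 2.4495
C(m) = 35 + √6 (C(m) = (-5 + (-5)² - 3*(-5)) + √6 = (-5 + 25 + 15) + √6 = 35 + √6)
R + C(13)*(-149) = 4 + (35 + √6)*(-149) = 4 + (-5215 - 149*√6) = -5211 - 149*√6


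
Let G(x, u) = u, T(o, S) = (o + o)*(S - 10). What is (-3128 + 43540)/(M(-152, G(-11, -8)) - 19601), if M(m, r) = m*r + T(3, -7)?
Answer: -40412/18487 ≈ -2.1860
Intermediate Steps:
T(o, S) = 2*o*(-10 + S) (T(o, S) = (2*o)*(-10 + S) = 2*o*(-10 + S))
M(m, r) = -102 + m*r (M(m, r) = m*r + 2*3*(-10 - 7) = m*r + 2*3*(-17) = m*r - 102 = -102 + m*r)
(-3128 + 43540)/(M(-152, G(-11, -8)) - 19601) = (-3128 + 43540)/((-102 - 152*(-8)) - 19601) = 40412/((-102 + 1216) - 19601) = 40412/(1114 - 19601) = 40412/(-18487) = 40412*(-1/18487) = -40412/18487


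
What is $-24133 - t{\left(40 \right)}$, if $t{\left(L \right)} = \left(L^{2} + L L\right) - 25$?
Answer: $-27308$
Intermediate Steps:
$t{\left(L \right)} = -25 + 2 L^{2}$ ($t{\left(L \right)} = \left(L^{2} + L^{2}\right) - 25 = 2 L^{2} - 25 = -25 + 2 L^{2}$)
$-24133 - t{\left(40 \right)} = -24133 - \left(-25 + 2 \cdot 40^{2}\right) = -24133 - \left(-25 + 2 \cdot 1600\right) = -24133 - \left(-25 + 3200\right) = -24133 - 3175 = -27308$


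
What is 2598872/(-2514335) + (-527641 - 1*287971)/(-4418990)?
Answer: -943366758126/1111082122165 ≈ -0.84905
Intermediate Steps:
2598872/(-2514335) + (-527641 - 1*287971)/(-4418990) = 2598872*(-1/2514335) + (-527641 - 287971)*(-1/4418990) = -2598872/2514335 - 815612*(-1/4418990) = -2598872/2514335 + 407806/2209495 = -943366758126/1111082122165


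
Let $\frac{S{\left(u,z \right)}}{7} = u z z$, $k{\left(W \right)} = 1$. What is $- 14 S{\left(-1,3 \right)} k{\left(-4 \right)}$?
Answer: $882$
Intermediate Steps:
$S{\left(u,z \right)} = 7 u z^{2}$ ($S{\left(u,z \right)} = 7 u z z = 7 u z^{2}$)
$- 14 S{\left(-1,3 \right)} k{\left(-4 \right)} = - 14 \cdot 7 \left(-1\right) 3^{2} \cdot 1 = - 14 \cdot 7 \left(-1\right) 9 \cdot 1 = \left(-14\right) \left(-63\right) 1 = 882 \cdot 1 = 882$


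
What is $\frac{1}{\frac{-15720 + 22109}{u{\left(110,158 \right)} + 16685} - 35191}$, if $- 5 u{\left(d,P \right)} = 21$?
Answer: $- \frac{83404}{2935038219} \approx -2.8417 \cdot 10^{-5}$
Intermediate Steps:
$u{\left(d,P \right)} = - \frac{21}{5}$ ($u{\left(d,P \right)} = \left(- \frac{1}{5}\right) 21 = - \frac{21}{5}$)
$\frac{1}{\frac{-15720 + 22109}{u{\left(110,158 \right)} + 16685} - 35191} = \frac{1}{\frac{-15720 + 22109}{- \frac{21}{5} + 16685} - 35191} = \frac{1}{\frac{6389}{\frac{83404}{5}} - 35191} = \frac{1}{6389 \cdot \frac{5}{83404} - 35191} = \frac{1}{\frac{31945}{83404} - 35191} = \frac{1}{- \frac{2935038219}{83404}} = - \frac{83404}{2935038219}$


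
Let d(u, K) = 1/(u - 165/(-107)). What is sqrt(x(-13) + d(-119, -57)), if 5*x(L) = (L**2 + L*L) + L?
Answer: 3*sqrt(285158494)/6284 ≈ 8.0617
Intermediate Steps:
d(u, K) = 1/(165/107 + u) (d(u, K) = 1/(u - 165*(-1/107)) = 1/(u + 165/107) = 1/(165/107 + u))
x(L) = L/5 + 2*L**2/5 (x(L) = ((L**2 + L*L) + L)/5 = ((L**2 + L**2) + L)/5 = (2*L**2 + L)/5 = (L + 2*L**2)/5 = L/5 + 2*L**2/5)
sqrt(x(-13) + d(-119, -57)) = sqrt((1/5)*(-13)*(1 + 2*(-13)) + 107/(165 + 107*(-119))) = sqrt((1/5)*(-13)*(1 - 26) + 107/(165 - 12733)) = sqrt((1/5)*(-13)*(-25) + 107/(-12568)) = sqrt(65 + 107*(-1/12568)) = sqrt(65 - 107/12568) = sqrt(816813/12568) = 3*sqrt(285158494)/6284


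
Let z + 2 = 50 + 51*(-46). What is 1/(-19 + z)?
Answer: -1/2317 ≈ -0.00043159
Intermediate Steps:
z = -2298 (z = -2 + (50 + 51*(-46)) = -2 + (50 - 2346) = -2 - 2296 = -2298)
1/(-19 + z) = 1/(-19 - 2298) = 1/(-2317) = -1/2317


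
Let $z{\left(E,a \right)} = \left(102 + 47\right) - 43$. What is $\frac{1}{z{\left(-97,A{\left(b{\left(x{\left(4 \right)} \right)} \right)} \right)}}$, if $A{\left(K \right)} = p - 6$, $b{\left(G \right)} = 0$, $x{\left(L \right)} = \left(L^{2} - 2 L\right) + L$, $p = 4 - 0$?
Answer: $\frac{1}{106} \approx 0.009434$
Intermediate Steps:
$p = 4$ ($p = 4 + 0 = 4$)
$x{\left(L \right)} = L^{2} - L$
$A{\left(K \right)} = -2$ ($A{\left(K \right)} = 4 - 6 = -2$)
$z{\left(E,a \right)} = 106$ ($z{\left(E,a \right)} = 149 - 43 = 106$)
$\frac{1}{z{\left(-97,A{\left(b{\left(x{\left(4 \right)} \right)} \right)} \right)}} = \frac{1}{106}$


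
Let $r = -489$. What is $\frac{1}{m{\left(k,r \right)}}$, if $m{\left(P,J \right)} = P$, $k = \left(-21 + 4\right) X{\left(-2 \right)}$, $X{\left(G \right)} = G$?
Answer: $\frac{1}{34} \approx 0.029412$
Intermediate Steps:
$k = 34$ ($k = \left(-21 + 4\right) \left(-2\right) = \left(-17\right) \left(-2\right) = 34$)
$\frac{1}{m{\left(k,r \right)}} = \frac{1}{34}$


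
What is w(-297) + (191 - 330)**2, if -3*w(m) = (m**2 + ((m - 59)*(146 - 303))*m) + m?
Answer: 5523325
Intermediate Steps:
w(m) = -m/3 - m**2/3 - m*(9263 - 157*m)/3 (w(m) = -((m**2 + ((m - 59)*(146 - 303))*m) + m)/3 = -((m**2 + ((-59 + m)*(-157))*m) + m)/3 = -((m**2 + (9263 - 157*m)*m) + m)/3 = -((m**2 + m*(9263 - 157*m)) + m)/3 = -(m + m**2 + m*(9263 - 157*m))/3 = -m/3 - m**2/3 - m*(9263 - 157*m)/3)
w(-297) + (191 - 330)**2 = 4*(-297)*(-772 + 13*(-297)) + (191 - 330)**2 = 4*(-297)*(-772 - 3861) + (-139)**2 = 4*(-297)*(-4633) + 19321 = 5504004 + 19321 = 5523325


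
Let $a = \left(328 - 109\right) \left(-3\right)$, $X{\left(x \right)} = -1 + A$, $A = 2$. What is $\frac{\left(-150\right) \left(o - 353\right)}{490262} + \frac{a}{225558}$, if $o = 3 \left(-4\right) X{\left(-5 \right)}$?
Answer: $\frac{668177687}{6143473122} \approx 0.10876$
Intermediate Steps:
$X{\left(x \right)} = 1$ ($X{\left(x \right)} = -1 + 2 = 1$)
$o = -12$ ($o = 3 \left(-4\right) 1 = \left(-12\right) 1 = -12$)
$a = -657$ ($a = 219 \left(-3\right) = -657$)
$\frac{\left(-150\right) \left(o - 353\right)}{490262} + \frac{a}{225558} = \frac{\left(-150\right) \left(-12 - 353\right)}{490262} - \frac{657}{225558} = \left(-150\right) \left(-365\right) \frac{1}{490262} - \frac{73}{25062} = 54750 \cdot \frac{1}{490262} - \frac{73}{25062} = \frac{27375}{245131} - \frac{73}{25062} = \frac{668177687}{6143473122}$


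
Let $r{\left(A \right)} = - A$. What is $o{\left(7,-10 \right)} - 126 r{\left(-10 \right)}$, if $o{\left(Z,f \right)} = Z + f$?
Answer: $-1263$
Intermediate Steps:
$o{\left(7,-10 \right)} - 126 r{\left(-10 \right)} = \left(7 - 10\right) - 126 \left(\left(-1\right) \left(-10\right)\right) = -3 - 1260 = -1263$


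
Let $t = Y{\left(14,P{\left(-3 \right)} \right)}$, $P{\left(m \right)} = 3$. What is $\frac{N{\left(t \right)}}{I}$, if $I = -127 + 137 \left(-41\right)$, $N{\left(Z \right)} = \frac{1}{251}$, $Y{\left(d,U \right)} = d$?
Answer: $- \frac{1}{1441744} \approx -6.936 \cdot 10^{-7}$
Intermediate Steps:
$t = 14$
$N{\left(Z \right)} = \frac{1}{251}$
$I = -5744$ ($I = -127 - 5617 = -5744$)
$\frac{N{\left(t \right)}}{I} = \frac{1}{251 \left(-5744\right)} = \frac{1}{251} \left(- \frac{1}{5744}\right) = - \frac{1}{1441744}$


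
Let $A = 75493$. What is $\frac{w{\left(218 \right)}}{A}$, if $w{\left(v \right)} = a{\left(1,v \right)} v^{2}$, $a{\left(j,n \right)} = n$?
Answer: $\frac{10360232}{75493} \approx 137.23$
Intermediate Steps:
$w{\left(v \right)} = v^{3}$ ($w{\left(v \right)} = v v^{2} = v^{3}$)
$\frac{w{\left(218 \right)}}{A} = \frac{218^{3}}{75493} = 10360232 \cdot \frac{1}{75493} = \frac{10360232}{75493}$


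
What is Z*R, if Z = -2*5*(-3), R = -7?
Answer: -210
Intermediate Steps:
Z = 30 (Z = -10*(-3) = 30)
Z*R = 30*(-7) = -210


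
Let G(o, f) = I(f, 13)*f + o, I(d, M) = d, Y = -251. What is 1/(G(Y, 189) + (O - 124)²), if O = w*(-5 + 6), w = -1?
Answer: 1/51095 ≈ 1.9571e-5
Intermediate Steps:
G(o, f) = o + f² (G(o, f) = f*f + o = f² + o = o + f²)
O = -1 (O = -(-5 + 6) = -1*1 = -1)
1/(G(Y, 189) + (O - 124)²) = 1/((-251 + 189²) + (-1 - 124)²) = 1/((-251 + 35721) + (-125)²) = 1/(35470 + 15625) = 1/51095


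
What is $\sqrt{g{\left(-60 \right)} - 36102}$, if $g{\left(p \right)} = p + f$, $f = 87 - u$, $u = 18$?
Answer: $i \sqrt{36093} \approx 189.98 i$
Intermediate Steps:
$f = 69$ ($f = 87 - 18 = 69$)
$g{\left(p \right)} = 69 + p$ ($g{\left(p \right)} = p + 69 = 69 + p$)
$\sqrt{g{\left(-60 \right)} - 36102} = \sqrt{\left(69 - 60\right) - 36102} = \sqrt{9 - 36102} = \sqrt{-36093} = i \sqrt{36093}$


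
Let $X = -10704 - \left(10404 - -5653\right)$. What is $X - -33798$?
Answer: $7037$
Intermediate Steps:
$X = -26761$ ($X = -10704 - \left(10404 + 5653\right) = -10704 - 16057 = -26761$)
$X - -33798 = -26761 - -33798 = -26761 + 33798 = 7037$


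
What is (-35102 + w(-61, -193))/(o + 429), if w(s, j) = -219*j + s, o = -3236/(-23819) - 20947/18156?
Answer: 3072179955456/185084196979 ≈ 16.599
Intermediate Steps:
o = -440183777/432457764 (o = -3236*(-1/23819) - 20947*1/18156 = 3236/23819 - 20947/18156 = -440183777/432457764 ≈ -1.0179)
w(s, j) = s - 219*j
(-35102 + w(-61, -193))/(o + 429) = (-35102 + (-61 - 219*(-193)))/(-440183777/432457764 + 429) = (-35102 + (-61 + 42267))/(185084196979/432457764) = (-35102 + 42206)*(432457764/185084196979) = 7104*(432457764/185084196979) = 3072179955456/185084196979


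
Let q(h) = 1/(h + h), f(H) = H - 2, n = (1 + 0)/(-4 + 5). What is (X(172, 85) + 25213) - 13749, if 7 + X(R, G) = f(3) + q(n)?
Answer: 22917/2 ≈ 11459.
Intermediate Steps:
n = 1 (n = 1/1 = 1*1 = 1)
f(H) = -2 + H
q(h) = 1/(2*h)
X(R, G) = -11/2 (X(R, G) = -7 + ((-2 + 3) + (1/2)/1) = -7 + (1 + (1/2)*1) = -7 + (1 + 1/2) = -7 + 3/2 = -11/2)
(X(172, 85) + 25213) - 13749 = (-11/2 + 25213) - 13749 = 50415/2 - 13749 = 22917/2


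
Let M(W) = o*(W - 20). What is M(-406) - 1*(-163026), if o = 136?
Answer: 105090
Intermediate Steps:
M(W) = -2720 + 136*W (M(W) = 136*(W - 20) = 136*(-20 + W) = -2720 + 136*W)
M(-406) - 1*(-163026) = (-2720 + 136*(-406)) - 1*(-163026) = (-2720 - 55216) + 163026 = -57936 + 163026 = 105090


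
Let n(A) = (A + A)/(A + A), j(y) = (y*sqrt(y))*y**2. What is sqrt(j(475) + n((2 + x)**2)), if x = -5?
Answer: sqrt(1 + 535859375*sqrt(19)) ≈ 48330.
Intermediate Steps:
j(y) = y**(7/2) (j(y) = y**(3/2)*y**2 = y**(7/2))
n(A) = 1 (n(A) = (2*A)/((2*A)) = (2*A)*(1/(2*A)) = 1)
sqrt(j(475) + n((2 + x)**2)) = sqrt(475**(7/2) + 1) = sqrt(535859375*sqrt(19) + 1) = sqrt(1 + 535859375*sqrt(19))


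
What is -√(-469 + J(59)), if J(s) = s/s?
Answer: -6*I*√13 ≈ -21.633*I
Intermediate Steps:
J(s) = 1
-√(-469 + J(59)) = -√(-469 + 1) = -√(-468) = -6*I*√13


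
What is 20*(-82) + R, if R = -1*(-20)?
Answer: -1620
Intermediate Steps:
R = 20
20*(-82) + R = 20*(-82) + 20 = -1640 + 20 = -1620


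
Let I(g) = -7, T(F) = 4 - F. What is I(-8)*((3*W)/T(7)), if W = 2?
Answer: 14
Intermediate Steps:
I(-8)*((3*W)/T(7)) = -7*3*2/(4 - 1*7) = -42/(4 - 7) = -42/(-3) = -42*(-1)/3 = -7*(-2) = 14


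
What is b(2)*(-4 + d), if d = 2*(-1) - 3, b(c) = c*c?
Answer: -36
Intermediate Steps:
b(c) = c**2
d = -5 (d = -2 - 3 = -5)
b(2)*(-4 + d) = 2**2*(-4 - 5) = 4*(-9) = -36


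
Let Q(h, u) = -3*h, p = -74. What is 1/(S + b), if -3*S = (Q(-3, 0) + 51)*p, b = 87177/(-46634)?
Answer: 46634/68931143 ≈ 0.00067653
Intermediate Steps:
b = -87177/46634 (b = 87177*(-1/46634) = -87177/46634 ≈ -1.8694)
S = 1480 (S = -(-3*(-3) + 51)*(-74)/3 = -(9 + 51)*(-74)/3 = -20*(-74) = -1/3*(-4440) = 1480)
1/(S + b) = 1/(1480 - 87177/46634) = 1/(68931143/46634) = 46634/68931143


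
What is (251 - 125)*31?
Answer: 3906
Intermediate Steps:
(251 - 125)*31 = 126*31 = 3906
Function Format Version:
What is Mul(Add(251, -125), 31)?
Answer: 3906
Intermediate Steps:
Mul(Add(251, -125), 31) = Mul(126, 31) = 3906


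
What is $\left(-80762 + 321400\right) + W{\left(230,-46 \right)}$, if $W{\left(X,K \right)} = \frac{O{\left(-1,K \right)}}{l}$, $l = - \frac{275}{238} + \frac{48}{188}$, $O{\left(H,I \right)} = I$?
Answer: $\frac{2423498578}{10069} \approx 2.4069 \cdot 10^{5}$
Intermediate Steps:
$l = - \frac{10069}{11186}$ ($l = \left(-275\right) \frac{1}{238} + 48 \cdot \frac{1}{188} = - \frac{275}{238} + \frac{12}{47} = - \frac{10069}{11186} \approx -0.90014$)
$W{\left(X,K \right)} = - \frac{11186 K}{10069}$ ($W{\left(X,K \right)} = \frac{K}{- \frac{10069}{11186}} = K \left(- \frac{11186}{10069}\right) = - \frac{11186 K}{10069}$)
$\left(-80762 + 321400\right) + W{\left(230,-46 \right)} = \left(-80762 + 321400\right) - - \frac{514556}{10069} = 240638 + \frac{514556}{10069} = \frac{2423498578}{10069}$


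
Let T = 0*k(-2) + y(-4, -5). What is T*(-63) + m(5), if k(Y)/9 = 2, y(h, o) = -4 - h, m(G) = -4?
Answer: -4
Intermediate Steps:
k(Y) = 18 (k(Y) = 9*2 = 18)
T = 0 (T = 0*18 + (-4 - 1*(-4)) = 0 + (-4 + 4) = 0 + 0 = 0)
T*(-63) + m(5) = 0*(-63) - 4 = 0 - 4 = -4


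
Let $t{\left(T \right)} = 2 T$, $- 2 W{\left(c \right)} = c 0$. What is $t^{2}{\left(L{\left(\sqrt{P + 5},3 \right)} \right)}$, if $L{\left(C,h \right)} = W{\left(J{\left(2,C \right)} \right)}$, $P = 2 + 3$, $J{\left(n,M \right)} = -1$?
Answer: $0$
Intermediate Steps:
$P = 5$
$W{\left(c \right)} = 0$ ($W{\left(c \right)} = - \frac{c 0}{2} = \left(- \frac{1}{2}\right) 0 = 0$)
$L{\left(C,h \right)} = 0$
$t^{2}{\left(L{\left(\sqrt{P + 5},3 \right)} \right)} = \left(2 \cdot 0\right)^{2} = 0^{2} = 0$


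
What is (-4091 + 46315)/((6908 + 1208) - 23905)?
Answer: -42224/15789 ≈ -2.6743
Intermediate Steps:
(-4091 + 46315)/((6908 + 1208) - 23905) = 42224/(8116 - 23905) = 42224/(-15789) = 42224*(-1/15789) = -42224/15789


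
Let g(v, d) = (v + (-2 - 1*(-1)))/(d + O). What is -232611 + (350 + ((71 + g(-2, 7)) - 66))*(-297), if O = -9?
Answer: -676983/2 ≈ -3.3849e+5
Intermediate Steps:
g(v, d) = (-1 + v)/(-9 + d) (g(v, d) = (v + (-2 - 1*(-1)))/(d - 9) = (v + (-2 + 1))/(-9 + d) = (v - 1)/(-9 + d) = (-1 + v)/(-9 + d))
-232611 + (350 + ((71 + g(-2, 7)) - 66))*(-297) = -232611 + (350 + ((71 + (-1 - 2)/(-9 + 7)) - 66))*(-297) = -232611 + (350 + ((71 - 3/(-2)) - 66))*(-297) = -232611 + (350 + ((71 - ½*(-3)) - 66))*(-297) = -232611 + (350 + ((71 + 3/2) - 66))*(-297) = -232611 + (350 + (145/2 - 66))*(-297) = -232611 + (350 + 13/2)*(-297) = -232611 + (713/2)*(-297) = -232611 - 211761/2 = -676983/2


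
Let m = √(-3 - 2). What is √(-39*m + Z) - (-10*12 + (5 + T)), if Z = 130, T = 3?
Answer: 112 + √(130 - 39*I*√5) ≈ 123.97 - 3.6429*I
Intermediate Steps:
m = I*√5 (m = √(-5) = I*√5 ≈ 2.2361*I)
√(-39*m + Z) - (-10*12 + (5 + T)) = √(-39*I*√5 + 130) - (-10*12 + (5 + 3)) = √(-39*I*√5 + 130) - (-120 + 8) = √(130 - 39*I*√5) - 1*(-112) = √(130 - 39*I*√5) + 112 = 112 + √(130 - 39*I*√5)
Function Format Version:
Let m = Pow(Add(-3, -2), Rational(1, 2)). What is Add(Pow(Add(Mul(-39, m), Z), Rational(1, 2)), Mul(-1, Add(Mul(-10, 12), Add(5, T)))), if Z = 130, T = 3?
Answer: Add(112, Pow(Add(130, Mul(-39, I, Pow(5, Rational(1, 2)))), Rational(1, 2))) ≈ Add(123.97, Mul(-3.6429, I))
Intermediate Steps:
m = Mul(I, Pow(5, Rational(1, 2))) (m = Pow(-5, Rational(1, 2)) = Mul(I, Pow(5, Rational(1, 2))) ≈ Mul(2.2361, I))
Add(Pow(Add(Mul(-39, m), Z), Rational(1, 2)), Mul(-1, Add(Mul(-10, 12), Add(5, T)))) = Add(Pow(Add(Mul(-39, Mul(I, Pow(5, Rational(1, 2)))), 130), Rational(1, 2)), Mul(-1, Add(Mul(-10, 12), Add(5, 3)))) = Add(Pow(Add(Mul(-39, I, Pow(5, Rational(1, 2))), 130), Rational(1, 2)), Mul(-1, Add(-120, 8))) = Add(Pow(Add(130, Mul(-39, I, Pow(5, Rational(1, 2)))), Rational(1, 2)), Mul(-1, -112)) = Add(Pow(Add(130, Mul(-39, I, Pow(5, Rational(1, 2)))), Rational(1, 2)), 112) = Add(112, Pow(Add(130, Mul(-39, I, Pow(5, Rational(1, 2)))), Rational(1, 2)))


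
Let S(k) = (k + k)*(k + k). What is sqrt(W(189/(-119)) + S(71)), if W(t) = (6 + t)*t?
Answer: sqrt(5825371)/17 ≈ 141.98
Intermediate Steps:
S(k) = 4*k**2 (S(k) = (2*k)*(2*k) = 4*k**2)
W(t) = t*(6 + t)
sqrt(W(189/(-119)) + S(71)) = sqrt((189/(-119))*(6 + 189/(-119)) + 4*71**2) = sqrt((189*(-1/119))*(6 + 189*(-1/119)) + 4*5041) = sqrt(-27*(6 - 27/17)/17 + 20164) = sqrt(-27/17*75/17 + 20164) = sqrt(-2025/289 + 20164) = sqrt(5825371/289) = sqrt(5825371)/17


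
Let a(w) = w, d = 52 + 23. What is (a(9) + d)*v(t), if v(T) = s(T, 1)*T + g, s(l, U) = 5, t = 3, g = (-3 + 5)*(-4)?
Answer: 588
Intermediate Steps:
d = 75
g = -8 (g = 2*(-4) = -8)
v(T) = -8 + 5*T (v(T) = 5*T - 8 = -8 + 5*T)
(a(9) + d)*v(t) = (9 + 75)*(-8 + 5*3) = 84*(-8 + 15) = 84*7 = 588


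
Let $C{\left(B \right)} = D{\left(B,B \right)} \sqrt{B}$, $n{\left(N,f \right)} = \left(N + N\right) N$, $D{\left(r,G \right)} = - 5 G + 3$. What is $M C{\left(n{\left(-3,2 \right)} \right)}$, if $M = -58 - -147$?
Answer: $- 23229 \sqrt{2} \approx -32851.0$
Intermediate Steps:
$D{\left(r,G \right)} = 3 - 5 G$
$n{\left(N,f \right)} = 2 N^{2}$ ($n{\left(N,f \right)} = 2 N N = 2 N^{2}$)
$C{\left(B \right)} = \sqrt{B} \left(3 - 5 B\right)$ ($C{\left(B \right)} = \left(3 - 5 B\right) \sqrt{B} = \sqrt{B} \left(3 - 5 B\right)$)
$M = 89$ ($M = -58 + 147 = 89$)
$M C{\left(n{\left(-3,2 \right)} \right)} = 89 \sqrt{2 \left(-3\right)^{2}} \left(3 - 5 \cdot 2 \left(-3\right)^{2}\right) = 89 \sqrt{2 \cdot 9} \left(3 - 5 \cdot 2 \cdot 9\right) = 89 \sqrt{18} \left(3 - 90\right) = 89 \cdot 3 \sqrt{2} \left(3 - 90\right) = 89 \cdot 3 \sqrt{2} \left(-87\right) = 89 \left(- 261 \sqrt{2}\right) = - 23229 \sqrt{2}$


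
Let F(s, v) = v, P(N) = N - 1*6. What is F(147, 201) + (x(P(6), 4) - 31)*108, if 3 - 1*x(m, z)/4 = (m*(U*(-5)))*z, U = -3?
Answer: -1851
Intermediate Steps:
P(N) = -6 + N (P(N) = N - 6 = -6 + N)
x(m, z) = 12 - 60*m*z (x(m, z) = 12 - 4*m*(-3*(-5))*z = 12 - 4*m*15*z = 12 - 4*15*m*z = 12 - 60*m*z)
F(147, 201) + (x(P(6), 4) - 31)*108 = 201 + ((12 - 60*(-6 + 6)*4) - 31)*108 = 201 + ((12 - 60*0*4) - 31)*108 = 201 + ((12 + 0) - 31)*108 = 201 + (12 - 31)*108 = 201 - 19*108 = 201 - 2052 = -1851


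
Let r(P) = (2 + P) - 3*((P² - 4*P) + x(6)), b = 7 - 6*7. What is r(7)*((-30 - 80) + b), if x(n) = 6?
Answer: 10440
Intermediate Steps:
b = -35 (b = 7 - 42 = -35)
r(P) = -16 - 3*P² + 13*P (r(P) = (2 + P) - 3*((P² - 4*P) + 6) = (2 + P) - 3*(6 + P² - 4*P) = (2 + P) + (-18 - 3*P² + 12*P) = -16 - 3*P² + 13*P)
r(7)*((-30 - 80) + b) = (-16 - 3*7² + 13*7)*((-30 - 80) - 35) = (-16 - 3*49 + 91)*(-110 - 35) = (-16 - 147 + 91)*(-145) = -72*(-145) = 10440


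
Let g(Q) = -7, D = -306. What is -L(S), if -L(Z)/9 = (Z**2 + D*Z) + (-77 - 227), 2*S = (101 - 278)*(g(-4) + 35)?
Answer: 62086032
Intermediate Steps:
S = -2478 (S = ((101 - 278)*(-7 + 35))/2 = (-177*28)/2 = (1/2)*(-4956) = -2478)
L(Z) = 2736 - 9*Z**2 + 2754*Z (L(Z) = -9*((Z**2 - 306*Z) + (-77 - 227)) = -9*((Z**2 - 306*Z) - 304) = -9*(-304 + Z**2 - 306*Z) = 2736 - 9*Z**2 + 2754*Z)
-L(S) = -(2736 - 9*(-2478)**2 + 2754*(-2478)) = -(2736 - 9*6140484 - 6824412) = -(2736 - 55264356 - 6824412) = -1*(-62086032) = 62086032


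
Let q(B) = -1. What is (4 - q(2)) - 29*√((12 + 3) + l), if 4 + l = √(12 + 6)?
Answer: 5 - 29*√(11 + 3*√2) ≈ -108.22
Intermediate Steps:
l = -4 + 3*√2 (l = -4 + √(12 + 6) = -4 + √18 = -4 + 3*√2 ≈ 0.24264)
(4 - q(2)) - 29*√((12 + 3) + l) = (4 - 1*(-1)) - 29*√((12 + 3) + (-4 + 3*√2)) = (4 + 1) - 29*√(15 + (-4 + 3*√2)) = 5 - 29*√(11 + 3*√2)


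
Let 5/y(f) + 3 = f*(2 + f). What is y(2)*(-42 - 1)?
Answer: -43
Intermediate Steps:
y(f) = 5/(-3 + f*(2 + f))
y(2)*(-42 - 1) = (5/(-3 + 2**2 + 2*2))*(-42 - 1) = (5/(-3 + 4 + 4))*(-43) = (5/5)*(-43) = (5*(1/5))*(-43) = 1*(-43) = -43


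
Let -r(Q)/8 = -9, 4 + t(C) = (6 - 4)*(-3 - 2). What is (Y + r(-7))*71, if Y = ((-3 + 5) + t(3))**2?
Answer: 15336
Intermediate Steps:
t(C) = -14 (t(C) = -4 + (6 - 4)*(-3 - 2) = -4 + 2*(-5) = -4 - 10 = -14)
r(Q) = 72 (r(Q) = -8*(-9) = 72)
Y = 144 (Y = ((-3 + 5) - 14)**2 = (2 - 14)**2 = (-12)**2 = 144)
(Y + r(-7))*71 = (144 + 72)*71 = 216*71 = 15336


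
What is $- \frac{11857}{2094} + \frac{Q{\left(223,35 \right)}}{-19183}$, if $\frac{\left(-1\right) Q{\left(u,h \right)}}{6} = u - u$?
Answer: $- \frac{11857}{2094} \approx -5.6624$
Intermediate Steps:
$Q{\left(u,h \right)} = 0$ ($Q{\left(u,h \right)} = - 6 \left(u - u\right) = \left(-6\right) 0 = 0$)
$- \frac{11857}{2094} + \frac{Q{\left(223,35 \right)}}{-19183} = - \frac{11857}{2094} + \frac{0}{-19183} = \left(-11857\right) \frac{1}{2094} + 0 \left(- \frac{1}{19183}\right) = - \frac{11857}{2094} + 0 = - \frac{11857}{2094}$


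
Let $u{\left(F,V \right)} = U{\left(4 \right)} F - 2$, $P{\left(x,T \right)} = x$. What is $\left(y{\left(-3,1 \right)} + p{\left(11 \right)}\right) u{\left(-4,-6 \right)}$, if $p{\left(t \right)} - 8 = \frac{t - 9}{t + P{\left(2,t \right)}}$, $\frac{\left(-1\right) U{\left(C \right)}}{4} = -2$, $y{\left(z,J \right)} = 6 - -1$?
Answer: $- \frac{6698}{13} \approx -515.23$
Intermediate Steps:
$y{\left(z,J \right)} = 7$ ($y{\left(z,J \right)} = 6 + 1 = 7$)
$U{\left(C \right)} = 8$ ($U{\left(C \right)} = \left(-4\right) \left(-2\right) = 8$)
$p{\left(t \right)} = 8 + \frac{-9 + t}{2 + t}$ ($p{\left(t \right)} = 8 + \frac{t - 9}{t + 2} = 8 + \frac{-9 + t}{2 + t}$)
$u{\left(F,V \right)} = -2 + 8 F$ ($u{\left(F,V \right)} = 8 F - 2 = -2 + 8 F$)
$\left(y{\left(-3,1 \right)} + p{\left(11 \right)}\right) u{\left(-4,-6 \right)} = \left(7 + \frac{7 + 9 \cdot 11}{2 + 11}\right) \left(-2 + 8 \left(-4\right)\right) = \left(7 + \frac{7 + 99}{13}\right) \left(-2 - 32\right) = \left(7 + \frac{1}{13} \cdot 106\right) \left(-34\right) = \left(7 + \frac{106}{13}\right) \left(-34\right) = \frac{197}{13} \left(-34\right) = - \frac{6698}{13}$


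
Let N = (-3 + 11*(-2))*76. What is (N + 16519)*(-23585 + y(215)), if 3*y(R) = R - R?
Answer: -344789115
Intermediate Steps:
y(R) = 0 (y(R) = (R - R)/3 = (1/3)*0 = 0)
N = -1900 (N = (-3 - 22)*76 = -25*76 = -1900)
(N + 16519)*(-23585 + y(215)) = (-1900 + 16519)*(-23585 + 0) = 14619*(-23585) = -344789115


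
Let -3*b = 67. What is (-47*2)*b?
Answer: 6298/3 ≈ 2099.3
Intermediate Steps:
b = -67/3 (b = -1/3*67 = -67/3 ≈ -22.333)
(-47*2)*b = -47*2*(-67/3) = -94*(-67/3) = 6298/3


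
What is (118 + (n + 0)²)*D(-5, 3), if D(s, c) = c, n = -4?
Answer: 402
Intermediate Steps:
(118 + (n + 0)²)*D(-5, 3) = (118 + (-4 + 0)²)*3 = (118 + (-4)²)*3 = (118 + 16)*3 = 134*3 = 402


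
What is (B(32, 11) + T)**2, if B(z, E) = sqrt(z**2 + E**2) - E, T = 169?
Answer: (158 + sqrt(1145))**2 ≈ 36802.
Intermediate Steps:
B(z, E) = sqrt(E**2 + z**2) - E
(B(32, 11) + T)**2 = ((sqrt(11**2 + 32**2) - 1*11) + 169)**2 = ((sqrt(121 + 1024) - 11) + 169)**2 = ((sqrt(1145) - 11) + 169)**2 = ((-11 + sqrt(1145)) + 169)**2 = (158 + sqrt(1145))**2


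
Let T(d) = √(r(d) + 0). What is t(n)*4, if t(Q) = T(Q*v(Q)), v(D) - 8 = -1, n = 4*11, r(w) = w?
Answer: 8*√77 ≈ 70.200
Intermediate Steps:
n = 44
v(D) = 7 (v(D) = 8 - 1 = 7)
T(d) = √d (T(d) = √(d + 0) = √d)
t(Q) = √7*√Q (t(Q) = √(Q*7) = √(7*Q) = √7*√Q)
t(n)*4 = (√7*√44)*4 = (√7*(2*√11))*4 = (2*√77)*4 = 8*√77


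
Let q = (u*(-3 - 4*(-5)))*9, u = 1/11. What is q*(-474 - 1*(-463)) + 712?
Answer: 559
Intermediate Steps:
u = 1/11 ≈ 0.090909
q = 153/11 (q = ((-3 - 4*(-5))/11)*9 = ((-3 + 20)/11)*9 = ((1/11)*17)*9 = (17/11)*9 = 153/11 ≈ 13.909)
q*(-474 - 1*(-463)) + 712 = 153*(-474 - 1*(-463))/11 + 712 = 153*(-474 + 463)/11 + 712 = (153/11)*(-11) + 712 = -153 + 712 = 559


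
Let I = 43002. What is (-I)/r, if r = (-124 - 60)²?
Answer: -21501/16928 ≈ -1.2701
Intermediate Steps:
r = 33856 (r = (-184)² = 33856)
(-I)/r = -1*43002/33856 = -43002*1/33856 = -21501/16928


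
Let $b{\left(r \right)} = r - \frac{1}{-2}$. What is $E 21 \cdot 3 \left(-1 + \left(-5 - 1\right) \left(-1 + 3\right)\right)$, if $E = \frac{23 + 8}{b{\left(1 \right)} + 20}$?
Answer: $- \frac{50778}{43} \approx -1180.9$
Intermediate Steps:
$b{\left(r \right)} = \frac{1}{2} + r$ ($b{\left(r \right)} = r - - \frac{1}{2} = r + \frac{1}{2} = \frac{1}{2} + r$)
$E = \frac{62}{43}$ ($E = \frac{23 + 8}{\left(\frac{1}{2} + 1\right) + 20} = \frac{31}{\frac{3}{2} + 20} = \frac{31}{\frac{43}{2}} = 31 \cdot \frac{2}{43} = \frac{62}{43} \approx 1.4419$)
$E 21 \cdot 3 \left(-1 + \left(-5 - 1\right) \left(-1 + 3\right)\right) = \frac{62}{43} \cdot 21 \cdot 3 \left(-1 + \left(-5 - 1\right) \left(-1 + 3\right)\right) = \frac{1302 \cdot 3 \left(-1 - 12\right)}{43} = \frac{1302 \cdot 3 \left(-13\right)}{43} = \frac{1302}{43} \left(-39\right) = - \frac{50778}{43}$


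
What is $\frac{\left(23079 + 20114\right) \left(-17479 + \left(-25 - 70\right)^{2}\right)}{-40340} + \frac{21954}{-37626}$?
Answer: $\frac{1144865379751}{126486070} \approx 9051.3$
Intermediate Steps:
$\frac{\left(23079 + 20114\right) \left(-17479 + \left(-25 - 70\right)^{2}\right)}{-40340} + \frac{21954}{-37626} = 43193 \left(-17479 + \left(-95\right)^{2}\right) \left(- \frac{1}{40340}\right) + 21954 \left(- \frac{1}{37626}\right) = 43193 \left(-17479 + 9025\right) \left(- \frac{1}{40340}\right) - \frac{3659}{6271} = 43193 \left(-8454\right) \left(- \frac{1}{40340}\right) - \frac{3659}{6271} = \left(-365153622\right) \left(- \frac{1}{40340}\right) - \frac{3659}{6271} = \frac{182576811}{20170} - \frac{3659}{6271} = \frac{1144865379751}{126486070}$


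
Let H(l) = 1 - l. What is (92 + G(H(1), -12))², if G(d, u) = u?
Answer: 6400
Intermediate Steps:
(92 + G(H(1), -12))² = (92 - 12)² = 80² = 6400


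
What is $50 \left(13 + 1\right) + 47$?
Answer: $747$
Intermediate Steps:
$50 \left(13 + 1\right) + 47 = 50 \cdot 14 + 47 = 700 + 47 = 747$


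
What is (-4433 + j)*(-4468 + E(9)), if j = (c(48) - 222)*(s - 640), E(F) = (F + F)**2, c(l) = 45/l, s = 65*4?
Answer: -329741188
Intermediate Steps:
s = 260
E(F) = 4*F**2 (E(F) = (2*F)**2 = 4*F**2)
j = 336015/4 (j = (45/48 - 222)*(260 - 640) = (45*(1/48) - 222)*(-380) = (15/16 - 222)*(-380) = -3537/16*(-380) = 336015/4 ≈ 84004.)
(-4433 + j)*(-4468 + E(9)) = (-4433 + 336015/4)*(-4468 + 4*9**2) = 318283*(-4468 + 4*81)/4 = 318283*(-4468 + 324)/4 = (318283/4)*(-4144) = -329741188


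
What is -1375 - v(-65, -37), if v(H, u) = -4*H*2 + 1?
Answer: -1896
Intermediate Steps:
v(H, u) = 1 - 8*H (v(H, u) = -8*H + 1 = 1 - 8*H)
-1375 - v(-65, -37) = -1375 - (1 - 8*(-65)) = -1375 - (1 + 520) = -1375 - 1*521 = -1375 - 521 = -1896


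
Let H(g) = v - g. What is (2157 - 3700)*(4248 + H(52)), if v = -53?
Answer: -6392649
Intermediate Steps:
H(g) = -53 - g
(2157 - 3700)*(4248 + H(52)) = (2157 - 3700)*(4248 + (-53 - 1*52)) = -1543*(4248 + (-53 - 52)) = -1543*(4248 - 105) = -1543*4143 = -6392649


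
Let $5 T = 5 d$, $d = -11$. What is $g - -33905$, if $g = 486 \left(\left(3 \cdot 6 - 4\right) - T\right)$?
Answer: $46055$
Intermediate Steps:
$T = -11$ ($T = \frac{5 \left(-11\right)}{5} = \frac{1}{5} \left(-55\right) = -11$)
$g = 12150$ ($g = 486 \left(\left(3 \cdot 6 - 4\right) - -11\right) = 486 \left(\left(18 - 4\right) + 11\right) = 486 \left(14 + 11\right) = 486 \cdot 25 = 12150$)
$g - -33905 = 12150 - -33905 = 12150 + 33905 = 46055$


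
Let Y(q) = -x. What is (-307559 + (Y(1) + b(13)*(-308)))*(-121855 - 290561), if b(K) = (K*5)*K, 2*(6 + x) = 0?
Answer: 234175166208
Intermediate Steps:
x = -6 (x = -6 + (1/2)*0 = -6 + 0 = -6)
Y(q) = 6 (Y(q) = -1*(-6) = 6)
b(K) = 5*K**2 (b(K) = (5*K)*K = 5*K**2)
(-307559 + (Y(1) + b(13)*(-308)))*(-121855 - 290561) = (-307559 + (6 + (5*13**2)*(-308)))*(-121855 - 290561) = (-307559 + (6 + (5*169)*(-308)))*(-412416) = (-307559 + (6 + 845*(-308)))*(-412416) = (-307559 + (6 - 260260))*(-412416) = (-307559 - 260254)*(-412416) = -567813*(-412416) = 234175166208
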